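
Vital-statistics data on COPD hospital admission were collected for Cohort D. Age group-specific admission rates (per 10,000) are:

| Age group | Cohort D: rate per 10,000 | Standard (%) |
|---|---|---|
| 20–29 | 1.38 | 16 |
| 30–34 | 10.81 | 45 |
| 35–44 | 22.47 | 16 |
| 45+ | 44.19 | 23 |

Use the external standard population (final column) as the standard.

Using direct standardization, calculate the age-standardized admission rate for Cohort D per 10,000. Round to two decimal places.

18.84

Standard weights: 0.16, 0.45, 0.16, 0.23.
Standardized rate: 0.1600×1.38 + 0.4500×10.81 + 0.1600×22.47 + 0.2300×44.19 = 18.8442 per 10,000.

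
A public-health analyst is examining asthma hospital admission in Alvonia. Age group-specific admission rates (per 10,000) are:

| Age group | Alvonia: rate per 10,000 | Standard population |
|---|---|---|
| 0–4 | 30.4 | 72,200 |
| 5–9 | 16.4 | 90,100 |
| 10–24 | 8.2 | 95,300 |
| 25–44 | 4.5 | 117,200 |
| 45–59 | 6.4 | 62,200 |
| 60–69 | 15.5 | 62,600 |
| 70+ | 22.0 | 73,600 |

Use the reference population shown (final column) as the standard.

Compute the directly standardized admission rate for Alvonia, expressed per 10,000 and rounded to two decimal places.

Standard total = 573,200; weights = 0.1260, 0.1572, 0.1663, 0.2045, 0.1085, 0.1092, 0.1284.
Standardized rate: 0.1260×30.4 + 0.1572×16.4 + 0.1663×8.2 + 0.2045×4.5 + 0.1085×6.4 + 0.1092×15.5 + 0.1284×22.0 = 13.9026 per 10,000.

13.90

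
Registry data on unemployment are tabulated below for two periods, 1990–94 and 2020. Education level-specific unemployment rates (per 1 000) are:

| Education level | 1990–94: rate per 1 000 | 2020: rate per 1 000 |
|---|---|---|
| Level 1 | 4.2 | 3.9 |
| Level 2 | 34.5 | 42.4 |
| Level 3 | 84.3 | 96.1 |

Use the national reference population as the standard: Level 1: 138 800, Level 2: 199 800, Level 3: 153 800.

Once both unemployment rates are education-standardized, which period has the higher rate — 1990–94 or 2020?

Standard total = 492 400; weights = 0.2819, 0.4058, 0.3123.
1990–94: 0.2819×4.2 + 0.4058×34.5 + 0.3123×84.3 = 41.5138 per 1 000.
2020: 0.2819×3.9 + 0.4058×42.4 + 0.3123×96.1 = 48.3205 per 1 000.

2020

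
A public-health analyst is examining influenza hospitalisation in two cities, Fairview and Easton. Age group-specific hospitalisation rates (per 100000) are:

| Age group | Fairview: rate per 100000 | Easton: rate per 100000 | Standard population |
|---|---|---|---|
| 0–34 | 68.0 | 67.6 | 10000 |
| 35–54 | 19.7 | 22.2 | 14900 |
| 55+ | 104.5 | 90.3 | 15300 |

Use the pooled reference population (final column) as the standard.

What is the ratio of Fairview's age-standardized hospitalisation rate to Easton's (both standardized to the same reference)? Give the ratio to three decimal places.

1.077

Standard total = 40200; weights = 0.2488, 0.3706, 0.3806.
Fairview: 0.2488×68.0 + 0.3706×19.7 + 0.3806×104.5 = 63.9896 per 100000.
Easton: 0.2488×67.6 + 0.3706×22.2 + 0.3806×90.3 = 59.4122 per 100000.
Ratio = 63.9896 ÷ 59.4122 = 1.07704.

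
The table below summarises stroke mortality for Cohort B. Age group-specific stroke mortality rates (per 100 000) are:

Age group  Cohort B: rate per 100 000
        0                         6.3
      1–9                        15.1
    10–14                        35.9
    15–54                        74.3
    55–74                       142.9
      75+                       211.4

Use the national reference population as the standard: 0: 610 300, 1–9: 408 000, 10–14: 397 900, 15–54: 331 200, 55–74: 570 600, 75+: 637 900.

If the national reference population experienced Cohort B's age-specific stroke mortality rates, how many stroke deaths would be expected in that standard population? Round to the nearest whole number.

Expected stroke deaths = Σ (standard pop × age-specific rate ÷ 100 000)
= 610 300×6.3/100 000 + 408 000×15.1/100 000 + 397 900×35.9/100 000 + 331 200×74.3/100 000 + 570 600×142.9/100 000 + 637 900×211.4/100 000
= 38.45 + 61.61 + 142.85 + 246.08 + 815.39 + 1348.52 = 2652.89.

2653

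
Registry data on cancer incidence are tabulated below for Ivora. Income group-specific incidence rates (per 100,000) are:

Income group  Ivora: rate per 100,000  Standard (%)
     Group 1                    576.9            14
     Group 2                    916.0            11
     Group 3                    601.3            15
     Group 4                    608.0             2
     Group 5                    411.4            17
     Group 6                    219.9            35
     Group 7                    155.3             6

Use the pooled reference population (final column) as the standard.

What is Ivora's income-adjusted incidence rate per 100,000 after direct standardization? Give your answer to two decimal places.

440.10

Standard weights: 0.14, 0.11, 0.15, 0.02, 0.17, 0.35, 0.06.
Standardized rate: 0.1400×576.9 + 0.1100×916.0 + 0.1500×601.3 + 0.0200×608.0 + 0.1700×411.4 + 0.3500×219.9 + 0.0600×155.3 = 440.1020 per 100,000.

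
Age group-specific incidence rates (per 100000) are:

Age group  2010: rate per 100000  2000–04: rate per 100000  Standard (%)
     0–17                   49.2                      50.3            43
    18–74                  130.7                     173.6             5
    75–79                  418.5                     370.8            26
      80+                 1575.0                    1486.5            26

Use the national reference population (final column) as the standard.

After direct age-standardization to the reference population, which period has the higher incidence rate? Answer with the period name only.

2010

Standard weights: 0.43, 0.05, 0.26, 0.26.
2010: 0.4300×49.2 + 0.0500×130.7 + 0.2600×418.5 + 0.2600×1575.0 = 546.0010 per 100000.
2000–04: 0.4300×50.3 + 0.0500×173.6 + 0.2600×370.8 + 0.2600×1486.5 = 513.2070 per 100000.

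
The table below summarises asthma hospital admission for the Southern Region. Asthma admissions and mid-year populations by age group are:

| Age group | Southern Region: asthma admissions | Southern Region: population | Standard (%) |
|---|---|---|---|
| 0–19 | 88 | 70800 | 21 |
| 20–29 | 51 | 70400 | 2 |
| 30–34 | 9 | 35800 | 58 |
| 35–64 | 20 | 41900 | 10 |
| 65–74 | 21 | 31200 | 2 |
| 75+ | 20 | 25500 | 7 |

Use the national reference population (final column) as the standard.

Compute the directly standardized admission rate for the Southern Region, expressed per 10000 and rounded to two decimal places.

Age-specific rates per 10000 for the Southern Region: 12.43, 7.24, 2.51, 4.77, 6.73, 7.84.
Standard weights: 0.21, 0.02, 0.58, 0.10, 0.02, 0.07.
Standardized rate: 0.2100×12.43 + 0.0200×7.24 + 0.5800×2.51 + 0.1000×4.77 + 0.0200×6.73 + 0.0700×7.84 = 5.3741 per 10000.

5.37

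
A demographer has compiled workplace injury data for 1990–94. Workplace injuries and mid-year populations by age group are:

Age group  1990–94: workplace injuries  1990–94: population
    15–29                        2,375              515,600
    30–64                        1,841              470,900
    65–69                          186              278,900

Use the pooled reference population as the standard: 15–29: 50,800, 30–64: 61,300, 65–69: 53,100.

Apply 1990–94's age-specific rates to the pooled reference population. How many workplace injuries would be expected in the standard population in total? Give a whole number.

509

Age-specific rates per 10,000 for 1990–94: 46.06, 39.10, 6.67.
Expected workplace injuries = Σ (standard pop × age-specific rate ÷ 10,000)
= 50,800×46.06/10,000 + 61,300×39.10/10,000 + 53,100×6.67/10,000
= 234.00 + 239.65 + 35.41 = 509.07.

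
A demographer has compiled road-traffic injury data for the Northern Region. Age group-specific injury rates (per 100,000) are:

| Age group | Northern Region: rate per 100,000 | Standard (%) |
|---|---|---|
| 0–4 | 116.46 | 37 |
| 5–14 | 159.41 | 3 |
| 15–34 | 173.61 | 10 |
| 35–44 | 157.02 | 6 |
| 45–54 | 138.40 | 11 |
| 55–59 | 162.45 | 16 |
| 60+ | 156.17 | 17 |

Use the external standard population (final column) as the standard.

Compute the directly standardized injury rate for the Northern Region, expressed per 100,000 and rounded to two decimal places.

Standard weights: 0.37, 0.03, 0.10, 0.06, 0.11, 0.16, 0.17.
Standardized rate: 0.3700×116.46 + 0.0300×159.41 + 0.1000×173.61 + 0.0600×157.02 + 0.1100×138.40 + 0.1600×162.45 + 0.1700×156.17 = 142.4196 per 100,000.

142.42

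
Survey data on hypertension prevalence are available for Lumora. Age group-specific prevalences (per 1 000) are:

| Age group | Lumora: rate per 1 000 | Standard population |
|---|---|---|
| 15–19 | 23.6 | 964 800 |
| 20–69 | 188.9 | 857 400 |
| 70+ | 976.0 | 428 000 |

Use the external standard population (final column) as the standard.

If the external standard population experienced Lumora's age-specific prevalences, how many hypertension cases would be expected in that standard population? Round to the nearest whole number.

602460

Expected hypertension cases = Σ (standard pop × age-specific rate ÷ 1 000)
= 964 800×23.6/1 000 + 857 400×188.9/1 000 + 428 000×976.0/1 000
= 22769.28 + 161962.86 + 417728.00 = 602460.14.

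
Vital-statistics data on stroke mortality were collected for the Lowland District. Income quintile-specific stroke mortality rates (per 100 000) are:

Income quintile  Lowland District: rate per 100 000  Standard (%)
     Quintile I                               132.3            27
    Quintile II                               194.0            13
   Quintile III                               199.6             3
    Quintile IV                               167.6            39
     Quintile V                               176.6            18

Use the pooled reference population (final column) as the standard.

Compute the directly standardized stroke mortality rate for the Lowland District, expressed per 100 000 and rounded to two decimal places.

164.08

Standard weights: 0.27, 0.13, 0.03, 0.39, 0.18.
Standardized rate: 0.2700×132.3 + 0.1300×194.0 + 0.0300×199.6 + 0.3900×167.6 + 0.1800×176.6 = 164.0810 per 100 000.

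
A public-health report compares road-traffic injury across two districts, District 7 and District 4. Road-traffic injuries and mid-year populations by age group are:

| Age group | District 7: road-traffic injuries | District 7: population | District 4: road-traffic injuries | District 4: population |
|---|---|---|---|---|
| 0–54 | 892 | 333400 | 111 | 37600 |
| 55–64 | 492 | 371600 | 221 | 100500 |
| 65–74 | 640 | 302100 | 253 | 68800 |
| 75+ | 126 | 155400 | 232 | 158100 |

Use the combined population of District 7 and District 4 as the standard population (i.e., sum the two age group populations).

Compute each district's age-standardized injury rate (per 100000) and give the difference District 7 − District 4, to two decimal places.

-85.09

Age-specific rates per 100000 for District 7: 267.55, 132.40, 211.85, 81.08.
For District 4: 295.21, 219.90, 367.73, 146.74.
Combined standard total = 1527500; weights = 0.2429, 0.3091, 0.2428, 0.2052.
District 7: 0.2429×267.55 + 0.3091×132.40 + 0.2428×211.85 + 0.2052×81.08 = 173.9838 per 100000.
District 4: 0.2429×295.21 + 0.3091×219.90 + 0.2428×367.73 + 0.2052×146.74 = 259.0735 per 100000.
Difference = 173.9838 − 259.0735 = -85.0897.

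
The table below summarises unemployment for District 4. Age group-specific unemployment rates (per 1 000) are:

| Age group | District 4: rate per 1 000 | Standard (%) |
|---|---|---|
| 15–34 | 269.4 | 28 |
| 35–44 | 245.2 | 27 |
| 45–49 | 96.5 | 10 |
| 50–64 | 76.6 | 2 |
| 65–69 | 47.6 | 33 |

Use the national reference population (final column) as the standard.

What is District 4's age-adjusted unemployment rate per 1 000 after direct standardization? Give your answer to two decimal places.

Standard weights: 0.28, 0.27, 0.10, 0.02, 0.33.
Standardized rate: 0.2800×269.4 + 0.2700×245.2 + 0.1000×96.5 + 0.0200×76.6 + 0.3300×47.6 = 168.5260 per 1 000.

168.53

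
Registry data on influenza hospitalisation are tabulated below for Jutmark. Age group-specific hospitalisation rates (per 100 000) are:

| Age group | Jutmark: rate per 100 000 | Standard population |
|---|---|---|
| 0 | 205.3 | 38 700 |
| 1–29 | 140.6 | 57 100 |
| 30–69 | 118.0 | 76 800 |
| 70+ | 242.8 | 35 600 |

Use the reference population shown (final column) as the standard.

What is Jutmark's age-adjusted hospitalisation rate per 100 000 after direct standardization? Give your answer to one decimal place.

Standard total = 208 200; weights = 0.1859, 0.2743, 0.3689, 0.1710.
Standardized rate: 0.1859×205.3 + 0.2743×140.6 + 0.3689×118.0 + 0.1710×242.8 = 161.7649 per 100 000.

161.8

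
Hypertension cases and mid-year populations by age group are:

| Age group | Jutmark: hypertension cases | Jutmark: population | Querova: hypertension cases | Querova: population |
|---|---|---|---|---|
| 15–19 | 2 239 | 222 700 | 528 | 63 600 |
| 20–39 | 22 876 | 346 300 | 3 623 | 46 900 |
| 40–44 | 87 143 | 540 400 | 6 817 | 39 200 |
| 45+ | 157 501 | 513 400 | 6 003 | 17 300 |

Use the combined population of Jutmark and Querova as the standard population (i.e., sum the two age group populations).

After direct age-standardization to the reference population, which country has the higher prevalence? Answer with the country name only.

Querova

Age-specific rates per 1 000 for Jutmark: 10.054, 66.058, 161.256, 306.780.
For Querova: 8.302, 77.249, 173.903, 346.994.
Combined standard total = 1 789 800; weights = 0.1600, 0.2197, 0.3238, 0.2965.
Jutmark: 0.1600×10.054 + 0.2197×66.058 + 0.3238×161.256 + 0.2965×306.780 = 159.3056 per 1 000.
Querova: 0.1600×8.302 + 0.2197×77.249 + 0.3238×173.903 + 0.2965×346.994 = 177.5033 per 1 000.
The crude rates (166.23 vs 101.62) would put Jutmark higher, but that reflects its age composition; once standardized to a common age structure, Querova has the higher underlying rate.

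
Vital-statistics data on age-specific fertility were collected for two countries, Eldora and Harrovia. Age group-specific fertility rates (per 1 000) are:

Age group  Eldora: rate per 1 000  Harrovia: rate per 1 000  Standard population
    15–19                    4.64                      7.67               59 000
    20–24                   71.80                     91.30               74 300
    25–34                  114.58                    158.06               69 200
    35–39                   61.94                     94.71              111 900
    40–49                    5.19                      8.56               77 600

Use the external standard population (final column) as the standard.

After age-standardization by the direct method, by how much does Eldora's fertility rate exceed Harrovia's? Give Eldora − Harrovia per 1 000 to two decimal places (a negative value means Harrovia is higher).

Standard total = 392 000; weights = 0.1505, 0.1895, 0.1765, 0.2855, 0.1980.
Eldora: 0.1505×4.64 + 0.1895×71.80 + 0.1765×114.58 + 0.2855×61.94 + 0.1980×5.19 = 53.2430 per 1 000.
Harrovia: 0.1505×7.67 + 0.1895×91.30 + 0.1765×158.06 + 0.2855×94.71 + 0.1980×8.56 = 75.0923 per 1 000.
Difference = 53.2430 − 75.0923 = -21.8493.

-21.85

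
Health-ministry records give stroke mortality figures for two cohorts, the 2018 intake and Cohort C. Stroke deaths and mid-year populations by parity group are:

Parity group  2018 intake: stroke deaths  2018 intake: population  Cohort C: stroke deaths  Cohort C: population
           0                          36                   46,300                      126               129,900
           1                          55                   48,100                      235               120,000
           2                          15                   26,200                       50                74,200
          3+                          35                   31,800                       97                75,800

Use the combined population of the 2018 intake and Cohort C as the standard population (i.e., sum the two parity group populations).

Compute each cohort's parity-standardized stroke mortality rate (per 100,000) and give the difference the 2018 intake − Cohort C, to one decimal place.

-36.3

Parity-specific rates per 100,000 for the 2018 intake: 77.75, 114.35, 57.25, 110.06.
For Cohort C: 97.00, 195.83, 67.39, 127.97.
Combined standard total = 552,300; weights = 0.3190, 0.3044, 0.1818, 0.1948.
The 2018 intake: 0.3190×77.75 + 0.3044×114.35 + 0.1818×57.25 + 0.1948×110.06 = 91.4584 per 100,000.
Cohort C: 0.3190×97.00 + 0.3044×195.83 + 0.1818×67.39 + 0.1948×127.97 = 127.7303 per 100,000.
Difference = 91.4584 − 127.7303 = -36.2719.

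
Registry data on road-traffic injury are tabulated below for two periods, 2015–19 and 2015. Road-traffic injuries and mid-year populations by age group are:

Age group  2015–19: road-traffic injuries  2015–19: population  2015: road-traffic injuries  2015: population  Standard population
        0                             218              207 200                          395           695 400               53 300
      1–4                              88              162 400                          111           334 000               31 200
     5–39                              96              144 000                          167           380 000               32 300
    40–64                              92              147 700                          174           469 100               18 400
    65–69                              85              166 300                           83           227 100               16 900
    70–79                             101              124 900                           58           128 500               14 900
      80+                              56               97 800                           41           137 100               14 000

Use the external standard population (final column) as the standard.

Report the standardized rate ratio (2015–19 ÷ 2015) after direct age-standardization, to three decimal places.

Age-specific rates per 100 000 for 2015–19: 105.21, 54.19, 66.67, 62.29, 51.11, 80.86, 57.26.
For 2015: 56.80, 33.23, 43.95, 37.09, 36.55, 45.14, 29.91.
Standard total = 181 000; weights = 0.2945, 0.1724, 0.1785, 0.1017, 0.0934, 0.0823, 0.0773.
2015–19: 0.2945×105.21 + 0.1724×54.19 + 0.1785×66.67 + 0.1017×62.29 + 0.0934×51.11 + 0.0823×80.86 + 0.0773×57.26 = 74.4101 per 100 000.
2015: 0.2945×56.80 + 0.1724×33.23 + 0.1785×43.95 + 0.1017×37.09 + 0.0934×36.55 + 0.0823×45.14 + 0.0773×29.91 = 43.5098 per 100 000.
Ratio = 74.4101 ÷ 43.5098 = 1.71019.

1.710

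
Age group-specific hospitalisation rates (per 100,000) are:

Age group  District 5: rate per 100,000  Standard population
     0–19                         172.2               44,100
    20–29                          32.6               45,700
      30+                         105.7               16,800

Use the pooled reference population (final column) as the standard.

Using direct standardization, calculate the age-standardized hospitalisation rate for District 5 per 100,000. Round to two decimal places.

101.87

Standard total = 106,600; weights = 0.4137, 0.4287, 0.1576.
Standardized rate: 0.4137×172.2 + 0.4287×32.6 + 0.1576×105.7 = 101.8724 per 100,000.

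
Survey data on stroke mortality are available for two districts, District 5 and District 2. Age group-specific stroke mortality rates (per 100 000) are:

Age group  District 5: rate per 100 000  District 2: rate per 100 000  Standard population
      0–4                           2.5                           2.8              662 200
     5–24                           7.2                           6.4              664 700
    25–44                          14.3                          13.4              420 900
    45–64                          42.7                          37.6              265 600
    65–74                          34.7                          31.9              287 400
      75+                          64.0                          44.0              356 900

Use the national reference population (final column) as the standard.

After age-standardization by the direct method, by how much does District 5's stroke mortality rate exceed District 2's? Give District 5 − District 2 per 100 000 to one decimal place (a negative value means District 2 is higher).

3.8

Standard total = 2 657 700; weights = 0.2492, 0.2501, 0.1584, 0.0999, 0.1081, 0.1343.
District 5: 0.2492×2.5 + 0.2501×7.2 + 0.1584×14.3 + 0.0999×42.7 + 0.1081×34.7 + 0.1343×64.0 = 21.3025 per 100 000.
District 2: 0.2492×2.8 + 0.2501×6.4 + 0.1584×13.4 + 0.0999×37.6 + 0.1081×31.9 + 0.1343×44.0 = 17.5364 per 100 000.
Difference = 21.3025 − 17.5364 = 3.7661.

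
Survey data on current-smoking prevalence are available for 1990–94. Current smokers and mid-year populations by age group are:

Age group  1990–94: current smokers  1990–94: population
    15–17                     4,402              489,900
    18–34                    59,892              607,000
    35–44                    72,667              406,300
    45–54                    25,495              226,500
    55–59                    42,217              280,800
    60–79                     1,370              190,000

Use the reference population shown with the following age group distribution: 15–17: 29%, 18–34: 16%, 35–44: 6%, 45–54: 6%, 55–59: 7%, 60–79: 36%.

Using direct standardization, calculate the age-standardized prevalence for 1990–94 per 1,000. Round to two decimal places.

49.00

Age-specific rates per 1,000 for 1990–94: 8.986, 98.669, 178.851, 112.561, 150.345, 7.211.
Standard weights: 0.29, 0.16, 0.06, 0.06, 0.07, 0.36.
Standardized rate: 0.2900×8.986 + 0.1600×98.669 + 0.0600×178.851 + 0.0600×112.561 + 0.0700×150.345 + 0.3600×7.211 = 48.9975 per 1,000.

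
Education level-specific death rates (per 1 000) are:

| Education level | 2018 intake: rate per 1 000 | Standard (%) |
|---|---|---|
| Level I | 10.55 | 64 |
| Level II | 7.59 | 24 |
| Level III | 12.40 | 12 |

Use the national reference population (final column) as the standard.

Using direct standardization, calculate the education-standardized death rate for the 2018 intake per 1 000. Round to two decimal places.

Standard weights: 0.64, 0.24, 0.12.
Standardized rate: 0.6400×10.55 + 0.2400×7.59 + 0.1200×12.40 = 10.0616 per 1 000.

10.06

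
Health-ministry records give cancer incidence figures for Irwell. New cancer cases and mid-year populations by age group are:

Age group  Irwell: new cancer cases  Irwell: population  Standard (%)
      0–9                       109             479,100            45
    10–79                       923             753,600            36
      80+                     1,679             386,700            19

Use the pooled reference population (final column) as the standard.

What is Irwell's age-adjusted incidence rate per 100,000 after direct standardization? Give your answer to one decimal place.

Age-specific rates per 100,000 for Irwell: 22.75, 122.48, 434.19.
Standard weights: 0.45, 0.36, 0.19.
Standardized rate: 0.4500×22.75 + 0.3600×122.48 + 0.1900×434.19 = 136.8258 per 100,000.

136.8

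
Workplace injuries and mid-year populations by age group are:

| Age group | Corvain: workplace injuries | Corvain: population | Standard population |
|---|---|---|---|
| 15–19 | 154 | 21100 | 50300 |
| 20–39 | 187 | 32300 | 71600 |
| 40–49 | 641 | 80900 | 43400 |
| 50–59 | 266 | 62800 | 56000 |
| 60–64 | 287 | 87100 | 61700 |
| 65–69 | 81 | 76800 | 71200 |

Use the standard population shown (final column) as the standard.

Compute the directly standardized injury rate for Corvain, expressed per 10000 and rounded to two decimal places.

46.33

Age-specific rates per 10000 for Corvain: 72.99, 57.89, 79.23, 42.36, 32.95, 10.55.
Standard total = 354200; weights = 0.1420, 0.2021, 0.1225, 0.1581, 0.1742, 0.2010.
Standardized rate: 0.1420×72.99 + 0.2021×57.89 + 0.1225×79.23 + 0.1581×42.36 + 0.1742×32.95 + 0.2010×10.55 = 46.3330 per 10000.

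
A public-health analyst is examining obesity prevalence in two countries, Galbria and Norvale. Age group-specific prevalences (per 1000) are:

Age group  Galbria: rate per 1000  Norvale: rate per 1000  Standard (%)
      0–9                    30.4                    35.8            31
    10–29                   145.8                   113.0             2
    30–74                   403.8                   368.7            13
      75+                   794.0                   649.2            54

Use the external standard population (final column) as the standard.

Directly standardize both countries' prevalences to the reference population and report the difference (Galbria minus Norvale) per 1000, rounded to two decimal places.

81.74

Standard weights: 0.31, 0.02, 0.13, 0.54.
Galbria: 0.3100×30.4 + 0.0200×145.8 + 0.1300×403.8 + 0.5400×794.0 = 493.5940 per 1000.
Norvale: 0.3100×35.8 + 0.0200×113.0 + 0.1300×368.7 + 0.5400×649.2 = 411.8570 per 1000.
Difference = 493.5940 − 411.8570 = 81.7370.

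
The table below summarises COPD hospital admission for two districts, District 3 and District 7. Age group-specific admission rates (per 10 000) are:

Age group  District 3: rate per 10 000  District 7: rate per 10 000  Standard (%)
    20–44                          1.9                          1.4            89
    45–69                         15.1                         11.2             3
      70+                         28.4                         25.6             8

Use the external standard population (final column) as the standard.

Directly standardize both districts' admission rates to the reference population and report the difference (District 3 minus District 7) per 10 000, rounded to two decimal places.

0.79

Standard weights: 0.89, 0.03, 0.08.
District 3: 0.8900×1.9 + 0.0300×15.1 + 0.0800×28.4 = 4.4160 per 10 000.
District 7: 0.8900×1.4 + 0.0300×11.2 + 0.0800×25.6 = 3.6300 per 10 000.
Difference = 4.4160 − 3.6300 = 0.7860.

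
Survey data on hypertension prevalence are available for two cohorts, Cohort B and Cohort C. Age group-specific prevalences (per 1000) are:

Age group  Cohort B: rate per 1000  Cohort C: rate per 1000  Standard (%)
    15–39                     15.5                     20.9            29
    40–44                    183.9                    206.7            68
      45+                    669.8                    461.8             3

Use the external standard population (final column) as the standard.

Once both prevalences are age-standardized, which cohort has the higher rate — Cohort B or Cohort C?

Cohort C

Standard weights: 0.29, 0.68, 0.03.
Cohort B: 0.2900×15.5 + 0.6800×183.9 + 0.0300×669.8 = 149.6410 per 1000.
Cohort C: 0.2900×20.9 + 0.6800×206.7 + 0.0300×461.8 = 160.4710 per 1000.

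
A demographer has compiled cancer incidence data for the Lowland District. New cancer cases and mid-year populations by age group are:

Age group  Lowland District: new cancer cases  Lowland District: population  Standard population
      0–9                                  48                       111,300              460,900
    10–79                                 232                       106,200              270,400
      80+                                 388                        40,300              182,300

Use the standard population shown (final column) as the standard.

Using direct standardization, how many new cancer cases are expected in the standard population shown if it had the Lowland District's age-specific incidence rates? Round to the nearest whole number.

2545

Age-specific rates per 100,000 for the Lowland District: 43.13, 218.46, 962.78.
Expected new cancer cases = Σ (standard pop × age-specific rate ÷ 100,000)
= 460,900×43.13/100,000 + 270,400×218.46/100,000 + 182,300×962.78/100,000
= 198.77 + 590.70 + 1755.15 = 2544.62.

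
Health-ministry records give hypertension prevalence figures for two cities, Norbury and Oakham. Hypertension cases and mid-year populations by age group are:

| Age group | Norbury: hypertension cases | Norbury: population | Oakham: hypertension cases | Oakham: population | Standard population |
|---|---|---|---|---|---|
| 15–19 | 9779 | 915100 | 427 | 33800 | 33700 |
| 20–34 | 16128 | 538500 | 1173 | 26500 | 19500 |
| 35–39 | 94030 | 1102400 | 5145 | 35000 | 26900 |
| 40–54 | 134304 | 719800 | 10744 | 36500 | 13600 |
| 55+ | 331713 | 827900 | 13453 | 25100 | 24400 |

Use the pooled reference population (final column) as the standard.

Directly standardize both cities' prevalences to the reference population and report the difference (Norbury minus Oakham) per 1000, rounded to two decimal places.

-57.34

Age-specific rates per 1000 for Norbury: 10.686, 29.950, 85.296, 186.585, 400.668.
For Oakham: 12.633, 44.264, 147.000, 294.356, 535.976.
Standard total = 118100; weights = 0.2854, 0.1651, 0.2278, 0.1152, 0.2066.
Norbury: 0.2854×10.686 + 0.1651×29.950 + 0.2278×85.296 + 0.1152×186.585 + 0.2066×400.668 = 131.6889 per 1000.
Oakham: 0.2854×12.633 + 0.1651×44.264 + 0.2278×147.000 + 0.1152×294.356 + 0.2066×535.976 = 189.0284 per 1000.
Difference = 131.6889 − 189.0284 = -57.3394.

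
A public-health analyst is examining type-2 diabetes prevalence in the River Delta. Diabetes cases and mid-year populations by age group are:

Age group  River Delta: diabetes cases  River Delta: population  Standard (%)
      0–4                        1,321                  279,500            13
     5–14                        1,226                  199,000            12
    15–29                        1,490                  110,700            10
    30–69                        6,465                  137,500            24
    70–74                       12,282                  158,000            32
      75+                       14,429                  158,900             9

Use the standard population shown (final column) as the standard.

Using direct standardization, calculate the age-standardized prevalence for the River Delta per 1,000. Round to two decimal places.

Age-specific rates per 1,000 for the River Delta: 4.726, 6.161, 13.460, 47.018, 77.734, 90.806.
Standard weights: 0.13, 0.12, 0.10, 0.24, 0.32, 0.09.
Standardized rate: 0.1300×4.726 + 0.1200×6.161 + 0.1000×13.460 + 0.2400×47.018 + 0.3200×77.734 + 0.0900×90.806 = 47.0315 per 1,000.

47.03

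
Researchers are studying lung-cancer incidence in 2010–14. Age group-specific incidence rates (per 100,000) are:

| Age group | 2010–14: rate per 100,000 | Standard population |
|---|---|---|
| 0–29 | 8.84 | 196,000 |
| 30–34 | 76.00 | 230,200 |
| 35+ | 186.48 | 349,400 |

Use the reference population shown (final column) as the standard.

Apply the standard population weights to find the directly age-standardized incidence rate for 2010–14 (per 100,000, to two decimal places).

108.80

Standard total = 775,600; weights = 0.2527, 0.2968, 0.4505.
Standardized rate: 0.2527×8.84 + 0.2968×76.00 + 0.4505×186.48 = 108.7983 per 100,000.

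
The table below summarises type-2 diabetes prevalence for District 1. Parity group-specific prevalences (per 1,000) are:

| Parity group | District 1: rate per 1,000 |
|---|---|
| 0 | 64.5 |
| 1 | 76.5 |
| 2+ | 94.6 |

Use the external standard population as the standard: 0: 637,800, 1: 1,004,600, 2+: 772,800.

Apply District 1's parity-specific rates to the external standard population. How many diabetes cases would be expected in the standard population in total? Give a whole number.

191097

Expected diabetes cases = Σ (standard pop × parity-specific rate ÷ 1,000)
= 637,800×64.5/1,000 + 1,004,600×76.5/1,000 + 772,800×94.6/1,000
= 41138.10 + 76851.90 + 73106.88 = 191096.88.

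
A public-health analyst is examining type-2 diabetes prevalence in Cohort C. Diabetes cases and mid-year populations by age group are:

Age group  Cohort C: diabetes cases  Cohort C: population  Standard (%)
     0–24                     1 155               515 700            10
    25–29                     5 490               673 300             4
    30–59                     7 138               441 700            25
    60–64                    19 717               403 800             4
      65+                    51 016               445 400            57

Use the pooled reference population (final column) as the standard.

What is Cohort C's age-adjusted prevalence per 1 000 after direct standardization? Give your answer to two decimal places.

Age-specific rates per 1 000 for Cohort C: 2.240, 8.154, 16.160, 48.829, 114.540.
Standard weights: 0.10, 0.04, 0.25, 0.04, 0.57.
Standardized rate: 0.1000×2.240 + 0.0400×8.154 + 0.2500×16.160 + 0.0400×48.829 + 0.5700×114.540 = 71.8310 per 1 000.

71.83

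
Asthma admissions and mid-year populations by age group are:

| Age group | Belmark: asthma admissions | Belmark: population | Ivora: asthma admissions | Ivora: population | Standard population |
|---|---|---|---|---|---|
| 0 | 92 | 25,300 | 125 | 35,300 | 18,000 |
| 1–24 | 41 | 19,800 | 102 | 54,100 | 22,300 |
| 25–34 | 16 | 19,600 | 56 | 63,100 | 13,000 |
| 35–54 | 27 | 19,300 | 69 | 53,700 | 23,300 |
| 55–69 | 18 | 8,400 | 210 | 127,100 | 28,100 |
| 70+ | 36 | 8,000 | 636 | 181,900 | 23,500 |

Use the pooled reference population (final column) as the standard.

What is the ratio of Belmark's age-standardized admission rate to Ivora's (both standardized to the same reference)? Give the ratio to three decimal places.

1.163

Age-specific rates per 10,000 for Belmark: 36.36, 20.71, 8.16, 13.99, 21.43, 45.00.
For Ivora: 35.41, 18.85, 8.87, 12.85, 16.52, 34.96.
Standard total = 128,200; weights = 0.1404, 0.1739, 0.1014, 0.1817, 0.2192, 0.1833.
Belmark: 0.1404×36.36 + 0.1739×20.71 + 0.1014×8.16 + 0.1817×13.99 + 0.2192×21.43 + 0.1833×45.00 = 25.0237 per 10,000.
Ivora: 0.1404×35.41 + 0.1739×18.85 + 0.1014×8.87 + 0.1817×12.85 + 0.2192×16.52 + 0.1833×34.96 = 21.5174 per 10,000.
Ratio = 25.0237 ÷ 21.5174 = 1.16295.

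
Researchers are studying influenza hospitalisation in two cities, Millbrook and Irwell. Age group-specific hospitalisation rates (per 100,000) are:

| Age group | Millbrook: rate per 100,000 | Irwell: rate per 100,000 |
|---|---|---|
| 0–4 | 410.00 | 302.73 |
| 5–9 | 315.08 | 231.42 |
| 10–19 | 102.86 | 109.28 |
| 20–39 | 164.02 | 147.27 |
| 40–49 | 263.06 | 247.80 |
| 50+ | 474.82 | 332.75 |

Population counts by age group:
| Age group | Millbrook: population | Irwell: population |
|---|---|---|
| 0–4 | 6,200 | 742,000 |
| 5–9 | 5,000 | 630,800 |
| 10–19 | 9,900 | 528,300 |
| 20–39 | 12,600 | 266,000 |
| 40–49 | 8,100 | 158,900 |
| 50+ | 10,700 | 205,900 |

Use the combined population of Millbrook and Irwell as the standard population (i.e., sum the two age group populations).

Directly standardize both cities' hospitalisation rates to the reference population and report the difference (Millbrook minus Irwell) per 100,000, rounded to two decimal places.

65.00

Combined standard total = 2,584,400; weights = 0.2895, 0.2460, 0.2082, 0.1078, 0.0646, 0.0838.
Millbrook: 0.2895×410.00 + 0.2460×315.08 + 0.2082×102.86 + 0.1078×164.02 + 0.0646×263.06 + 0.0838×474.82 = 292.1073 per 100,000.
Irwell: 0.2895×302.73 + 0.2460×231.42 + 0.2082×109.28 + 0.1078×147.27 + 0.0646×247.80 + 0.0838×332.75 = 227.1086 per 100,000.
Difference = 292.1073 − 227.1086 = 64.9987.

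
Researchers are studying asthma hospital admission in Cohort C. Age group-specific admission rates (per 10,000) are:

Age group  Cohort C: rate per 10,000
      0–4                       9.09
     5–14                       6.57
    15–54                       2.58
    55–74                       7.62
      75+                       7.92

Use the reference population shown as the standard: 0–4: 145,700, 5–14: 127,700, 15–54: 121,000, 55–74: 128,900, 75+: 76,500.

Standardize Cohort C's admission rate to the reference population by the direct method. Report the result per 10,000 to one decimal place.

Standard total = 599,800; weights = 0.2429, 0.2129, 0.2017, 0.2149, 0.1275.
Standardized rate: 0.2429×9.09 + 0.2129×6.57 + 0.2017×2.58 + 0.2149×7.62 + 0.1275×7.92 = 6.7751 per 10,000.

6.8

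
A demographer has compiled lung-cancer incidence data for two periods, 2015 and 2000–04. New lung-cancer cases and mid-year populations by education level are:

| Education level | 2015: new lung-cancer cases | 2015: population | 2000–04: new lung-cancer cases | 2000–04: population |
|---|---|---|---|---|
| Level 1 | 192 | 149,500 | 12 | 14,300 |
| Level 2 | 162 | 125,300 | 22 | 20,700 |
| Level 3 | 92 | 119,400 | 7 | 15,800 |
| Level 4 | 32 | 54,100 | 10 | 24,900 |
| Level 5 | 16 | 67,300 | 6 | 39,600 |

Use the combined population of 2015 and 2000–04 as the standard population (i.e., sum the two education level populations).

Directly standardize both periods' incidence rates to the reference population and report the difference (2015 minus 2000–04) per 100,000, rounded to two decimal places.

Education-specific rates per 100,000 for 2015: 128.43, 129.29, 77.05, 59.15, 23.77.
For 2000–04: 83.92, 106.28, 44.30, 40.16, 15.15.
Combined standard total = 630,900; weights = 0.2596, 0.2314, 0.2143, 0.1252, 0.1694.
2015: 0.2596×128.43 + 0.2314×129.29 + 0.2143×77.05 + 0.1252×59.15 + 0.1694×23.77 = 91.2102 per 100,000.
2000–04: 0.2596×83.92 + 0.2314×106.28 + 0.2143×44.30 + 0.1252×40.16 + 0.1694×15.15 = 63.4722 per 100,000.
Difference = 91.2102 − 63.4722 = 27.7380.

27.74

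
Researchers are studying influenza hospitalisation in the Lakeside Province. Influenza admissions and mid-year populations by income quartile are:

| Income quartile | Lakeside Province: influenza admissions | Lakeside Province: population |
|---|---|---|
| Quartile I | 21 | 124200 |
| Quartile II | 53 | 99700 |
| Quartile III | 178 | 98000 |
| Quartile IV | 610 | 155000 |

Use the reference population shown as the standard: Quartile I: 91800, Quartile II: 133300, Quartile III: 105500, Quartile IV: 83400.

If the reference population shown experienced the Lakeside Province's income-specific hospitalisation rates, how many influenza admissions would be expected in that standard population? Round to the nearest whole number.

Income-specific rates per 100000 for the Lakeside Province: 16.91, 53.16, 181.63, 393.55.
Expected influenza admissions = Σ (standard pop × income-specific rate ÷ 100000)
= 91800×16.91/100000 + 133300×53.16/100000 + 105500×181.63/100000 + 83400×393.55/100000
= 15.52 + 70.86 + 191.62 + 328.22 = 606.23.

606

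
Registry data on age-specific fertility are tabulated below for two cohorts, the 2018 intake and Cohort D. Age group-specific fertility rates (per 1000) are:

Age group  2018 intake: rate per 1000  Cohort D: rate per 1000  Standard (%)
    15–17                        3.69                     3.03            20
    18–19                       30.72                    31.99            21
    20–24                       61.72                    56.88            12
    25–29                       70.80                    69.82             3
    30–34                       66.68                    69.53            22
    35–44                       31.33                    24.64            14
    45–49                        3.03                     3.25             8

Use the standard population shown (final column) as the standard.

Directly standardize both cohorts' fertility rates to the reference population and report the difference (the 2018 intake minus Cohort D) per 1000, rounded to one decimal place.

Standard weights: 0.20, 0.21, 0.12, 0.03, 0.22, 0.14, 0.08.
The 2018 intake: 0.2000×3.69 + 0.2100×30.72 + 0.1200×61.72 + 0.0300×70.80 + 0.2200×66.68 + 0.1400×31.33 + 0.0800×3.03 = 36.0178 per 1000.
Cohort D: 0.2000×3.03 + 0.2100×31.99 + 0.1200×56.88 + 0.0300×69.82 + 0.2200×69.53 + 0.1400×24.64 + 0.0800×3.25 = 35.2503 per 1000.
Difference = 36.0178 − 35.2503 = 0.7675.

0.8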